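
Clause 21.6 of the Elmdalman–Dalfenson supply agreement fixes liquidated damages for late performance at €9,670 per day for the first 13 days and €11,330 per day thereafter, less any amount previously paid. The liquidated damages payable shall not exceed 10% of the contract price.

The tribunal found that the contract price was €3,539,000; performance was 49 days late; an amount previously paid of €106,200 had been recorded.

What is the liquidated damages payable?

First 13 days: 13 × €9,670 = €125,710
Remaining days: (49 − 13) × €11,330 = €407,880
Accrued per-day damages: €125,710 + €407,880 = €533,590
Less amount previously paid: €533,590 − €106,200 = €427,390
Cap: 10% of €3,539,000 = €353,900
Cap at €353,900: €427,390 exceeds the cap → €353,900

€353,900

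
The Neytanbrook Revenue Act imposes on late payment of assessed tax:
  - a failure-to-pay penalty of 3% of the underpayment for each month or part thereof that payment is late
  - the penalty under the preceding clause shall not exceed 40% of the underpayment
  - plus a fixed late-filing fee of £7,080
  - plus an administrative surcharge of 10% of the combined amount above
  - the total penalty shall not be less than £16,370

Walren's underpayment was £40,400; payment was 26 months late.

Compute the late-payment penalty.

£25,564

Accrued rate: 3% × 26 = 78%, capped at 40% → 40%
Failure-to-pay penalty: 40% of £40,400 = £16,160
Penalty before surcharge: £16,160 + £7,080 = £23,240
Administrative surcharge: 10% of £23,240 = £2,324
Total penalty: £23,240 + £2,324 = £25,564
Minimum £16,370: £25,564 meets the minimum, no increase.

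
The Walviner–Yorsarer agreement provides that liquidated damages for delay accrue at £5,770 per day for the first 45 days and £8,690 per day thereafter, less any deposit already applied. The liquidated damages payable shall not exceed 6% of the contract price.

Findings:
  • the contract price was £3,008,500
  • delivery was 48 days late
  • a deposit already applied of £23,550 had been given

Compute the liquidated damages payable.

£180,510

First 45 days: 45 × £5,770 = £259,650
Remaining days: (48 − 45) × £8,690 = £26,070
Accrued per-day damages: £259,650 + £26,070 = £285,720
Less deposit already applied: £285,720 − £23,550 = £262,170
Cap: 6% of £3,008,500 = £180,510
Cap at £180,510: £262,170 exceeds the cap → £180,510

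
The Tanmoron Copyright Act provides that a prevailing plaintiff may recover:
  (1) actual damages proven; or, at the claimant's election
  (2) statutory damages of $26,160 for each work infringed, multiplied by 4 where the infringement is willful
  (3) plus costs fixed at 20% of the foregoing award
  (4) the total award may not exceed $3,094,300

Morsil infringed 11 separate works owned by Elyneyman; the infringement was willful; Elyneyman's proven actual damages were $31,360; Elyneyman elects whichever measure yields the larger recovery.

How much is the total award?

Statutory damages: 11 × $26,160 = $287,760
Multiplied by 4: 4 × $287,760 = $1,151,040
Greater of actual damages ($31,360) or enhanced statutory damages ($1,151,040): $1,151,040
Costs: 20% of $1,151,040 = $230,208
Award plus costs: $1,151,040 + $230,208 = $1,381,248
Cap at $3,094,300: $1,381,248 is within the cap, no reduction.

Award: $1,381,248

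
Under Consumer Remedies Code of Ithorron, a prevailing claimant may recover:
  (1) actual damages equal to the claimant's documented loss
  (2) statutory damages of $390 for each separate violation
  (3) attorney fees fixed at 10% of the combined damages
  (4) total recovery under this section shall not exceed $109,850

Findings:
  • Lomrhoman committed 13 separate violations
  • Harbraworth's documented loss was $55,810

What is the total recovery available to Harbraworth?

Statutory damages: 13 × $390 = $5,070
Combined damages: $55,810 + $5,070 = $60,880
Attorney fees: 10% of $60,880 = $6,088
Total before cap: $60,880 + $6,088 = $66,968
Cap at $109,850: $66,968 is within the cap, no reduction.

$66,968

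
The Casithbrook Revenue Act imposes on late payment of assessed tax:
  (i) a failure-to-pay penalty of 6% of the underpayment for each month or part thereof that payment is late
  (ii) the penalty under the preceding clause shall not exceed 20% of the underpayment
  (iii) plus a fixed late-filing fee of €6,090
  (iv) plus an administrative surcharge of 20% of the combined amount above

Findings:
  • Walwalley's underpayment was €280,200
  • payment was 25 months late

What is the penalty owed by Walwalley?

€74,556

Accrued rate: 6% × 25 = 150%, capped at 20% → 20%
Failure-to-pay penalty: 20% of €280,200 = €56,040
Penalty before surcharge: €56,040 + €6,090 = €62,130
Administrative surcharge: 20% of €62,130 = €12,426
Total penalty: €62,130 + €12,426 = €74,556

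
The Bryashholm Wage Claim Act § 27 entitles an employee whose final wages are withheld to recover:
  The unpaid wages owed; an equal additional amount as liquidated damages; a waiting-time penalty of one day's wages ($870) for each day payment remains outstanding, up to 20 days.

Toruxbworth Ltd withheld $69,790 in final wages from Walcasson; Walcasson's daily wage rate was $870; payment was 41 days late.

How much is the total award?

$156,980

Liquidated damages (equal amount): $69,790
Penalty days: min(41, 20) = 20
Waiting-time penalty: 20 × $870 = $17,400
Total award: $69,790 + $69,790 + $17,400 = $156,980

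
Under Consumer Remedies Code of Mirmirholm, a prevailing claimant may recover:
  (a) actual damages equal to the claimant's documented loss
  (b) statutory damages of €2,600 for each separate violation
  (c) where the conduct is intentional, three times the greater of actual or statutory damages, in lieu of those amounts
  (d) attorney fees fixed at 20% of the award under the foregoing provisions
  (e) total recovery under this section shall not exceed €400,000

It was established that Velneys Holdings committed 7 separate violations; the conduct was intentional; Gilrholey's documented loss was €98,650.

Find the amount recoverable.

Total recovery: €355,140

Statutory damages: 7 × €2,600 = €18,200
Greater of actual damages (€98,650) or statutory damages (€18,200): €98,650
Trebled: 3 × €98,650 = €295,950
Attorney fees: 20% of €295,950 = €59,190
Total before cap: €295,950 + €59,190 = €355,140
Cap at €400,000: €355,140 is within the cap, no reduction.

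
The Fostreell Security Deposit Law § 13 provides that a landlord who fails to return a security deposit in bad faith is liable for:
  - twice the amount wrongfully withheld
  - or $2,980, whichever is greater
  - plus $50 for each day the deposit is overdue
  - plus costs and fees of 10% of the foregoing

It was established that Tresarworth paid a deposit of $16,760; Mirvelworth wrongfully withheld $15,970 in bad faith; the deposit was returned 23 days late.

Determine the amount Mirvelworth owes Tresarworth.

$36,399

Doubled: 2 × $15,970 = $31,940
Minimum $2,980: $31,940 meets the minimum, no increase.
Late-return penalty: 23 × $50 = $1,150
Damages plus late penalty: $31,940 + $1,150 = $33,090
Costs and fees: 10% of $33,090 = $3,309
Total recovery: $33,090 + $3,309 = $36,399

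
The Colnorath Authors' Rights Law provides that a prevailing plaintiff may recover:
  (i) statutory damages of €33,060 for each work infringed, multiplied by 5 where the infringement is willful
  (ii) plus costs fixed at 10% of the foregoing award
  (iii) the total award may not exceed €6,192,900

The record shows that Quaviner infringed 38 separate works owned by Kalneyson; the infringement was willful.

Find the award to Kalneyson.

€6,192,900

Statutory damages: 38 × €33,060 = €1,256,280
Multiplied by 5: 5 × €1,256,280 = €6,281,400
Costs: 10% of €6,281,400 = €628,140
Award plus costs: €6,281,400 + €628,140 = €6,909,540
Cap at €6,192,900: €6,909,540 exceeds the cap → €6,192,900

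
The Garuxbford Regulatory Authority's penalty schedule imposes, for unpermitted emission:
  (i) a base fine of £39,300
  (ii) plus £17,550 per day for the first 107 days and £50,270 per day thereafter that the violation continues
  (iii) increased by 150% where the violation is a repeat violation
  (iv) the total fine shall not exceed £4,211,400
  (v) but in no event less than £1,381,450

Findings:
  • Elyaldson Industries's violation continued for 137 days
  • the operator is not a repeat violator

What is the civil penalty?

£3,425,250

First 107 days: 107 × £17,550 = £1,877,850
Remaining days: (137 − 107) × £50,270 = £1,508,100
Per-day component: £1,877,850 + £1,508,100 = £3,385,950
Base plus per-day: £39,300 + £3,385,950 = £3,425,250
The operator is not a repeat violator: no 150% increase.
Cap at £4,211,400: £3,425,250 is within the cap, no reduction.
Minimum £1,381,450: £3,425,250 meets the minimum, no increase.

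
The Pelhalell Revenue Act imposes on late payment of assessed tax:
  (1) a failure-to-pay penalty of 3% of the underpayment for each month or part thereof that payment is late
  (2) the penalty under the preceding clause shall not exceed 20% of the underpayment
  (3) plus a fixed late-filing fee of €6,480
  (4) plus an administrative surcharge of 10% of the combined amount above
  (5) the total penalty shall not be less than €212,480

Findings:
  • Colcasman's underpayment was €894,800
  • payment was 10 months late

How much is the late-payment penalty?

€212,480

Accrued rate: 3% × 10 = 30%, capped at 20% → 20%
Failure-to-pay penalty: 20% of €894,800 = €178,960
Penalty before surcharge: €178,960 + €6,480 = €185,440
Administrative surcharge: 10% of €185,440 = €18,544
Total penalty: €185,440 + €18,544 = €203,984
Minimum €212,480: €203,984 is below the minimum → €212,480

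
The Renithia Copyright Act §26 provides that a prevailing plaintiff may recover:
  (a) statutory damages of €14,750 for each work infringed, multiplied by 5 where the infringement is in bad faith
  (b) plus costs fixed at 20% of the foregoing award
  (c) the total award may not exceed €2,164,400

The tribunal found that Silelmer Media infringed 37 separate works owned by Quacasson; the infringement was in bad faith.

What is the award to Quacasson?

€2,164,400

Statutory damages: 37 × €14,750 = €545,750
Multiplied by 5: 5 × €545,750 = €2,728,750
Costs: 20% of €2,728,750 = €545,750
Award plus costs: €2,728,750 + €545,750 = €3,274,500
Cap at €2,164,400: €3,274,500 exceeds the cap → €2,164,400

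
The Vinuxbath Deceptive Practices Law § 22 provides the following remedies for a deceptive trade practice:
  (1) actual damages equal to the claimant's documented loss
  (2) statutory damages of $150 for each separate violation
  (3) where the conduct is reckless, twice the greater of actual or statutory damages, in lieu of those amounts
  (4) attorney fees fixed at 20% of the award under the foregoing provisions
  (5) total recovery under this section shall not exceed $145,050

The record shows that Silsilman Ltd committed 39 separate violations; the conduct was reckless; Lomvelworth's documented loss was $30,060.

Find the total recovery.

$72,144

Statutory damages: 39 × $150 = $5,850
Greater of actual damages ($30,060) or statutory damages ($5,850): $30,060
Doubled: 2 × $30,060 = $60,120
Attorney fees: 20% of $60,120 = $12,024
Total before cap: $60,120 + $12,024 = $72,144
Cap at $145,050: $72,144 is within the cap, no reduction.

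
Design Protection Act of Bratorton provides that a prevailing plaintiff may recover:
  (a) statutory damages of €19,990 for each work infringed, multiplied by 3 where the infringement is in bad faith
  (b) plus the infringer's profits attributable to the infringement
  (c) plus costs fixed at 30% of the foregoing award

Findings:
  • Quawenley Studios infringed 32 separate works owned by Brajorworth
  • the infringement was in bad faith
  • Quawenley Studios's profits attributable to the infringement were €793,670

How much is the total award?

€3,526,523

Statutory damages: 32 × €19,990 = €639,680
Trebled: 3 × €639,680 = €1,919,040
Combined award: €1,919,040 + €793,670 = €2,712,710
Costs: 30% of €2,712,710 = €813,813
Award plus costs: €2,712,710 + €813,813 = €3,526,523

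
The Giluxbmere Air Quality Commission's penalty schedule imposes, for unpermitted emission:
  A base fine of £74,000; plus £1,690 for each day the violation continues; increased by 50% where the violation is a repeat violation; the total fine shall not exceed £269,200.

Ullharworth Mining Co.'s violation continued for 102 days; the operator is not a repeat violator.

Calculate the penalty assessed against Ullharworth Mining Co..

£246,380

Per-day component: 102 × £1,690 = £172,380
Base plus per-day: £74,000 + £172,380 = £246,380
The operator is not a repeat violator: no 50% increase.
Cap at £269,200: £246,380 is within the cap, no reduction.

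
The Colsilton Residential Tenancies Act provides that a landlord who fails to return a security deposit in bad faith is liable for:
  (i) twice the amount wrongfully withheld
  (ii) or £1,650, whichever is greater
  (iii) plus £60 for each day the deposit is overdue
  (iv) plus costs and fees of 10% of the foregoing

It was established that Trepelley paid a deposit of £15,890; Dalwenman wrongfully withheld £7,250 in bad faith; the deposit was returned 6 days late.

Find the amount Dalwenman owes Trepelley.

£16,346

Doubled: 2 × £7,250 = £14,500
Minimum £1,650: £14,500 meets the minimum, no increase.
Late-return penalty: 6 × £60 = £360
Damages plus late penalty: £14,500 + £360 = £14,860
Costs and fees: 10% of £14,860 = £1,486
Total recovery: £14,860 + £1,486 = £16,346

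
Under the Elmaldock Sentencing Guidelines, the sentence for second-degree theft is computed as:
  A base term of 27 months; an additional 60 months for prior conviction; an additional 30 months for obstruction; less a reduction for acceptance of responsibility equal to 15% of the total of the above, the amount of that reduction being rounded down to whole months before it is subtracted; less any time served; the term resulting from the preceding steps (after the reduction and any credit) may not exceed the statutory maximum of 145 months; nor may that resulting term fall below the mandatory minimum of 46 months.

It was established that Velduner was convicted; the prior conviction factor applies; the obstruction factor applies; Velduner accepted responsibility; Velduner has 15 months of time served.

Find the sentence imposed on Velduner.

Prior conviction enhancement: +60 months
Obstruction enhancement: +30 months
Adjusted term: 27 months + 60 months + 30 months = 117 months
Acceptance of responsibility reduction: 15% of 117 months = 17 months (rounded down)
After reduction: 117 − 17 = 100 months
Less time served: 100 months − 15 months = 85 months
Cap at 145 months: 85 months is within the cap, no reduction.
Minimum 46 months: 85 months meets the minimum, no increase.

85 months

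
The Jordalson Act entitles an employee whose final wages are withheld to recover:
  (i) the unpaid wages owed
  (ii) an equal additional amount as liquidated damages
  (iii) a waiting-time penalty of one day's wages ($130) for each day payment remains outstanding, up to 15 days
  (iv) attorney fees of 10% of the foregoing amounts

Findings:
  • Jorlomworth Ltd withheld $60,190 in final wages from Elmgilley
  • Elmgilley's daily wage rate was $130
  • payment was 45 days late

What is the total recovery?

$134,563

Liquidated damages (equal amount): $60,190
Penalty days: min(45, 15) = 15
Waiting-time penalty: 15 × $130 = $1,950
Subtotal: $60,190 + $60,190 + $1,950 = $122,330
Attorney fees: 10% of $122,330 = $12,233
Total award: $122,330 + $12,233 = $134,563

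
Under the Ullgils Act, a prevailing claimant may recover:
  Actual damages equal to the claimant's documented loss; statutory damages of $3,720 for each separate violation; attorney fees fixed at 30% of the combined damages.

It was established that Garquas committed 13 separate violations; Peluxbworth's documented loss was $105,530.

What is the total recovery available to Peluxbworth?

Statutory damages: 13 × $3,720 = $48,360
Combined damages: $105,530 + $48,360 = $153,890
Attorney fees: 30% of $153,890 = $46,167
Total recovery: $153,890 + $46,167 = $200,057

$200,057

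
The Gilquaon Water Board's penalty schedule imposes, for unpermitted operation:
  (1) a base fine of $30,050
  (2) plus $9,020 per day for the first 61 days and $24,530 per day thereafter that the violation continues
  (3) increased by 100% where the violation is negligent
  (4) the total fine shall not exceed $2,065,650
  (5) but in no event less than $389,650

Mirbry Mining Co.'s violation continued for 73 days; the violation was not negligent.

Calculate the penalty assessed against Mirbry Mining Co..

First 61 days: 61 × $9,020 = $550,220
Remaining days: (73 − 61) × $24,530 = $294,360
Per-day component: $550,220 + $294,360 = $844,580
Base plus per-day: $30,050 + $844,580 = $874,630
The violation was not negligent: no 100% increase.
Cap at $2,065,650: $874,630 is within the cap, no reduction.
Minimum $389,650: $874,630 meets the minimum, no increase.

$874,630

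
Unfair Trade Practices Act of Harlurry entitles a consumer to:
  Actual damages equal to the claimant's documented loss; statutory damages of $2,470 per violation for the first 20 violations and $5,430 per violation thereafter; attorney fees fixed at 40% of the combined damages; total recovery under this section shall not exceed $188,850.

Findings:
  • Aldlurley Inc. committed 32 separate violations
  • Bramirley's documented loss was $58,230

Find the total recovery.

$188,850

First 20 violations: 20 × $2,470 = $49,400
Remaining violations: (32 − 20) × $5,430 = $65,160
Statutory damages: $49,400 + $65,160 = $114,560
Combined damages: $58,230 + $114,560 = $172,790
Attorney fees: 40% of $172,790 = $69,116
Total before cap: $172,790 + $69,116 = $241,906
Cap at $188,850: $241,906 exceeds the cap → $188,850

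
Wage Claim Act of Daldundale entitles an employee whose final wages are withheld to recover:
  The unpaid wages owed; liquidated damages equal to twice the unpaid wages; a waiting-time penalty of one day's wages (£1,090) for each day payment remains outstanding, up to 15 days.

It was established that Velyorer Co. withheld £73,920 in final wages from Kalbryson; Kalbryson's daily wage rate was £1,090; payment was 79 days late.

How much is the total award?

£238,110

Doubled: 2 × £73,920 = £147,840
Penalty days: min(79, 15) = 15
Waiting-time penalty: 15 × £1,090 = £16,350
Total award: £73,920 + £147,840 + £16,350 = £238,110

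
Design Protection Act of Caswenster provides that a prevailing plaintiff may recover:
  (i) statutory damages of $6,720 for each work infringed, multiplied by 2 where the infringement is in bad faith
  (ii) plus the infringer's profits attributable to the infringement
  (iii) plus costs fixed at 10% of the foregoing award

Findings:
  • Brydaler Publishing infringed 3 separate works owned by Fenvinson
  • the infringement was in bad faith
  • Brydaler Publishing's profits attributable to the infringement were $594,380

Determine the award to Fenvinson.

$698,170

Statutory damages: 3 × $6,720 = $20,160
Doubled: 2 × $20,160 = $40,320
Combined award: $40,320 + $594,380 = $634,700
Costs: 10% of $634,700 = $63,470
Award plus costs: $634,700 + $63,470 = $698,170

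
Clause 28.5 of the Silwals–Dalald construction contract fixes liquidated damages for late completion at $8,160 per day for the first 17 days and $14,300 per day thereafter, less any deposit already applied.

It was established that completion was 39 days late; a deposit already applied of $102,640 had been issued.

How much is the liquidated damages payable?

$350,680

First 17 days: 17 × $8,160 = $138,720
Remaining days: (39 − 17) × $14,300 = $314,600
Accrued per-day damages: $138,720 + $314,600 = $453,320
Less deposit already applied: $453,320 − $102,640 = $350,680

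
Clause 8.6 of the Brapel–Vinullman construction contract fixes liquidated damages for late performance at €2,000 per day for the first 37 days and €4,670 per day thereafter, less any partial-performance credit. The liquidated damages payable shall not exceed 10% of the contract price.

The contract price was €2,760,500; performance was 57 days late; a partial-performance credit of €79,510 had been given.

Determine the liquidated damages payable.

First 37 days: 37 × €2,000 = €74,000
Remaining days: (57 − 37) × €4,670 = €93,400
Accrued per-day damages: €74,000 + €93,400 = €167,400
Less partial-performance credit: €167,400 − €79,510 = €87,890
Cap: 10% of €2,760,500 = €276,050
Cap at €276,050: €87,890 is within the cap, no reduction.

€87,890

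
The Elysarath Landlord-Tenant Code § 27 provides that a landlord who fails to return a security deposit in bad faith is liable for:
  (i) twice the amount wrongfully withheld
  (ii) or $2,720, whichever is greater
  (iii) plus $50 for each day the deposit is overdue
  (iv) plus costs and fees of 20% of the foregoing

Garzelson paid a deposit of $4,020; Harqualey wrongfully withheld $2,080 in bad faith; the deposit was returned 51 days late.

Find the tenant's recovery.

Doubled: 2 × $2,080 = $4,160
Minimum $2,720: $4,160 meets the minimum, no increase.
Late-return penalty: 51 × $50 = $2,550
Damages plus late penalty: $4,160 + $2,550 = $6,710
Costs and fees: 20% of $6,710 = $1,342
Total recovery: $6,710 + $1,342 = $8,052

$8,052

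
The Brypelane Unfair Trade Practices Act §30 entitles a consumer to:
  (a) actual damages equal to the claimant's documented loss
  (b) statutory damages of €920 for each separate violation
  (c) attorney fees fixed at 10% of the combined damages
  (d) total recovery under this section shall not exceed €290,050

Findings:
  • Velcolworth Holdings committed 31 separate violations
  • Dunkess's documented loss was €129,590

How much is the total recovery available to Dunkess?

€173,921

Statutory damages: 31 × €920 = €28,520
Combined damages: €129,590 + €28,520 = €158,110
Attorney fees: 10% of €158,110 = €15,811
Total before cap: €158,110 + €15,811 = €173,921
Cap at €290,050: €173,921 is within the cap, no reduction.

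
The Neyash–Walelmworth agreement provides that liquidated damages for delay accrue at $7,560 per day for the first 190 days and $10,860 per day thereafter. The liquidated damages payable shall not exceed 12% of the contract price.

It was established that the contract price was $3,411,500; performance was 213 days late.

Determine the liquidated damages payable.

$409,380

First 190 days: 190 × $7,560 = $1,436,400
Remaining days: (213 − 190) × $10,860 = $249,780
Accrued per-day damages: $1,436,400 + $249,780 = $1,686,180
Cap: 12% of $3,411,500 = $409,380
Cap at $409,380: $1,686,180 exceeds the cap → $409,380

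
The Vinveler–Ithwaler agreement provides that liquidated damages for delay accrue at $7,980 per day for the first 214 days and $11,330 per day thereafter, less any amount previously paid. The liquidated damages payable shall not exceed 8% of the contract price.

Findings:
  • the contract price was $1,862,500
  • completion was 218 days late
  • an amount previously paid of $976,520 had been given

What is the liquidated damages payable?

First 214 days: 214 × $7,980 = $1,707,720
Remaining days: (218 − 214) × $11,330 = $45,320
Accrued per-day damages: $1,707,720 + $45,320 = $1,753,040
Less amount previously paid: $1,753,040 − $976,520 = $776,520
Cap: 8% of $1,862,500 = $149,000
Cap at $149,000: $776,520 exceeds the cap → $149,000

$149,000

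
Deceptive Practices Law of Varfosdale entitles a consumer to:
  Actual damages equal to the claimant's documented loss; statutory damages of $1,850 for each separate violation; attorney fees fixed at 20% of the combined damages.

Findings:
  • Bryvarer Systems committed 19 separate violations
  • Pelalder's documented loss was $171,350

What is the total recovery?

Statutory damages: 19 × $1,850 = $35,150
Combined damages: $171,350 + $35,150 = $206,500
Attorney fees: 20% of $206,500 = $41,300
Total recovery: $206,500 + $41,300 = $247,800

$247,800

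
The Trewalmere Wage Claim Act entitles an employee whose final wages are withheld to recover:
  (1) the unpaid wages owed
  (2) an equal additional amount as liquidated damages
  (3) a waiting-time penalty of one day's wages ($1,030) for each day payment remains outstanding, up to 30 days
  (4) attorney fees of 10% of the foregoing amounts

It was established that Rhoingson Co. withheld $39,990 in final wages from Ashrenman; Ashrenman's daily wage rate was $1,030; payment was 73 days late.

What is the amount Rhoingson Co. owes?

$121,968

Liquidated damages (equal amount): $39,990
Penalty days: min(73, 30) = 30
Waiting-time penalty: 30 × $1,030 = $30,900
Subtotal: $39,990 + $39,990 + $30,900 = $110,880
Attorney fees: 10% of $110,880 = $11,088
Total award: $110,880 + $11,088 = $121,968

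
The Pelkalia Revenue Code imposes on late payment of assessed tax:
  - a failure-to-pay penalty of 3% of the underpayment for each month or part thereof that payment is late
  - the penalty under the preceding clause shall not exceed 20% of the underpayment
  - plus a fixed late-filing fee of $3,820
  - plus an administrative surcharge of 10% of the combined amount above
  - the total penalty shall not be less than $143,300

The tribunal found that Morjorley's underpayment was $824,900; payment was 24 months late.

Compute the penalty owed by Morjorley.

Accrued rate: 3% × 24 = 72%, capped at 20% → 20%
Failure-to-pay penalty: 20% of $824,900 = $164,980
Penalty before surcharge: $164,980 + $3,820 = $168,800
Administrative surcharge: 10% of $168,800 = $16,880
Total penalty: $168,800 + $16,880 = $185,680
Minimum $143,300: $185,680 meets the minimum, no increase.

$185,680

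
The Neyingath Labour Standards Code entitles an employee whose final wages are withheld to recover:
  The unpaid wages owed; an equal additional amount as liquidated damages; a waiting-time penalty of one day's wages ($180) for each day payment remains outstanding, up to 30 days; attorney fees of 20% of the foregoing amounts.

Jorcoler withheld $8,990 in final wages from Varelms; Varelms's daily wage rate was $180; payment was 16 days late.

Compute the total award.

Total award: $25,032

Liquidated damages (equal amount): $8,990
Penalty days: min(16, 30) = 16
Waiting-time penalty: 16 × $180 = $2,880
Subtotal: $8,990 + $8,990 + $2,880 = $20,860
Attorney fees: 20% of $20,860 = $4,172
Total award: $20,860 + $4,172 = $25,032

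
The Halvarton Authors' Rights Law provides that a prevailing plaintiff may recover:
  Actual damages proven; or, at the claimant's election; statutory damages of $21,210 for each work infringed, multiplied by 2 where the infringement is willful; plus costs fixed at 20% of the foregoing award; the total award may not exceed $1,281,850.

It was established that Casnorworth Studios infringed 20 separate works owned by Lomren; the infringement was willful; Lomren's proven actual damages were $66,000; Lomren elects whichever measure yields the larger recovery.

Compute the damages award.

Statutory damages: 20 × $21,210 = $424,200
Doubled: 2 × $424,200 = $848,400
Greater of actual damages ($66,000) or enhanced statutory damages ($848,400): $848,400
Costs: 20% of $848,400 = $169,680
Award plus costs: $848,400 + $169,680 = $1,018,080
Cap at $1,281,850: $1,018,080 is within the cap, no reduction.

$1,018,080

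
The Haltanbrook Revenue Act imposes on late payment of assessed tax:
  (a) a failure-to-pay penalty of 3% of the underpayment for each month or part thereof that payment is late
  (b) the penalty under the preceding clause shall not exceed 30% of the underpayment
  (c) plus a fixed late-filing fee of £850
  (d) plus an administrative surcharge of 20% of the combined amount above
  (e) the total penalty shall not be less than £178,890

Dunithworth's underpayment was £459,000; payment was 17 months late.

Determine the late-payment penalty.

£178,890

Accrued rate: 3% × 17 = 51%, capped at 30% → 30%
Failure-to-pay penalty: 30% of £459,000 = £137,700
Penalty before surcharge: £137,700 + £850 = £138,550
Administrative surcharge: 20% of £138,550 = £27,710
Total penalty: £138,550 + £27,710 = £166,260
Minimum £178,890: £166,260 is below the minimum → £178,890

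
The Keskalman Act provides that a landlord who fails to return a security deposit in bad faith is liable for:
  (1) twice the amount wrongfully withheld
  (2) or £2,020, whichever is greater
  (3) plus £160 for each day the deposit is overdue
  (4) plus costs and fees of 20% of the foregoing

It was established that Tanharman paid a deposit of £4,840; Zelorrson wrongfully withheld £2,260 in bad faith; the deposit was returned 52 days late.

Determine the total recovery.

£15,408

Doubled: 2 × £2,260 = £4,520
Minimum £2,020: £4,520 meets the minimum, no increase.
Late-return penalty: 52 × £160 = £8,320
Damages plus late penalty: £4,520 + £8,320 = £12,840
Costs and fees: 20% of £12,840 = £2,568
Total recovery: £12,840 + £2,568 = £15,408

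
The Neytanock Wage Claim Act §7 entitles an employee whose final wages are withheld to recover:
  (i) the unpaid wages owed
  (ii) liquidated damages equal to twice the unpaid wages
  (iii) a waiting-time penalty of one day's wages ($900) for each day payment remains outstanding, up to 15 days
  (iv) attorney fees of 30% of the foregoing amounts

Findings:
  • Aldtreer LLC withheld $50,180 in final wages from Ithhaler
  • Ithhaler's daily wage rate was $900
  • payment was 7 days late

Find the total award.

Doubled: 2 × $50,180 = $100,360
Penalty days: min(7, 15) = 7
Waiting-time penalty: 7 × $900 = $6,300
Subtotal: $50,180 + $100,360 + $6,300 = $156,840
Attorney fees: 30% of $156,840 = $47,052
Total award: $156,840 + $47,052 = $203,892

$203,892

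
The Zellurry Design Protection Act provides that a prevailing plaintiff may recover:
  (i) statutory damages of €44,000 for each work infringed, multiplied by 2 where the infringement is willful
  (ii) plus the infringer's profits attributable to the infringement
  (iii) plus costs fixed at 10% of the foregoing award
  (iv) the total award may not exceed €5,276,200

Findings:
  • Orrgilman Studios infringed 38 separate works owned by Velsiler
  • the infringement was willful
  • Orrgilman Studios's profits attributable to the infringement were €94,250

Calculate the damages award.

€3,782,075

Statutory damages: 38 × €44,000 = €1,672,000
Doubled: 2 × €1,672,000 = €3,344,000
Combined award: €3,344,000 + €94,250 = €3,438,250
Costs: 10% of €3,438,250 = €343,825
Award plus costs: €3,438,250 + €343,825 = €3,782,075
Cap at €5,276,200: €3,782,075 is within the cap, no reduction.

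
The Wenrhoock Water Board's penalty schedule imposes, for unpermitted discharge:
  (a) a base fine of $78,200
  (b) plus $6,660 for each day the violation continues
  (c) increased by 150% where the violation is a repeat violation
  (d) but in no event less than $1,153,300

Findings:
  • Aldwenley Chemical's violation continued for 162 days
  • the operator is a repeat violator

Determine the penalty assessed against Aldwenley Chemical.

$2,892,800

Per-day component: 162 × $6,660 = $1,078,920
Base plus per-day: $78,200 + $1,078,920 = $1,157,120
Enhancement: 150% of $1,157,120 = $1,735,680
Enhanced fine: $1,157,120 + $1,735,680 = $2,892,800
Minimum $1,153,300: $2,892,800 meets the minimum, no increase.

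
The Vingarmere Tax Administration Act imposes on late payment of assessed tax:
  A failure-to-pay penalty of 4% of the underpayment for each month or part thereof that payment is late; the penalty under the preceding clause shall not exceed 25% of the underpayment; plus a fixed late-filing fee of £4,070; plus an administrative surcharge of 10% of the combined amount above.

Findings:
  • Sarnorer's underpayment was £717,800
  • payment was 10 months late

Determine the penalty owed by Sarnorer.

£201,872

Accrued rate: 4% × 10 = 40%, capped at 25% → 25%
Failure-to-pay penalty: 25% of £717,800 = £179,450
Penalty before surcharge: £179,450 + £4,070 = £183,520
Administrative surcharge: 10% of £183,520 = £18,352
Total penalty: £183,520 + £18,352 = £201,872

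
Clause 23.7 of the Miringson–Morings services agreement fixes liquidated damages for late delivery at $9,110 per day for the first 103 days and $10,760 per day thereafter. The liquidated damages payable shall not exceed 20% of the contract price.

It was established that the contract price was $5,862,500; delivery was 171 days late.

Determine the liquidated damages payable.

$1,172,500

First 103 days: 103 × $9,110 = $938,330
Remaining days: (171 − 103) × $10,760 = $731,680
Accrued per-day damages: $938,330 + $731,680 = $1,670,010
Cap: 20% of $5,862,500 = $1,172,500
Cap at $1,172,500: $1,670,010 exceeds the cap → $1,172,500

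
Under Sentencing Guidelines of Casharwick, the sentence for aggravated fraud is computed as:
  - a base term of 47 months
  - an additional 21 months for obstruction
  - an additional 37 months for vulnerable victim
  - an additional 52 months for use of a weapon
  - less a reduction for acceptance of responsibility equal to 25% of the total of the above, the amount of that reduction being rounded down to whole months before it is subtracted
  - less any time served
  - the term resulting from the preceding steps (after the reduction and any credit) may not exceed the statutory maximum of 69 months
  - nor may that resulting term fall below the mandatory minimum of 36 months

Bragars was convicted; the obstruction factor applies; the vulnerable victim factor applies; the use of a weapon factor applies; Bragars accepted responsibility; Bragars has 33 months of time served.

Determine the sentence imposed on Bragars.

Sentence: 69 months

Obstruction enhancement: +21 months
Vulnerable victim enhancement: +37 months
Use of a weapon enhancement: +52 months
Adjusted term: 47 months + 21 months + 37 months + 52 months = 157 months
Acceptance of responsibility reduction: 25% of 157 months = 39 months (rounded down)
After reduction: 157 − 39 = 118 months
Less time served: 118 months − 33 months = 85 months
Cap at 69 months: 85 months exceeds the cap → 69 months
Minimum 36 months: 69 months meets the minimum, no increase.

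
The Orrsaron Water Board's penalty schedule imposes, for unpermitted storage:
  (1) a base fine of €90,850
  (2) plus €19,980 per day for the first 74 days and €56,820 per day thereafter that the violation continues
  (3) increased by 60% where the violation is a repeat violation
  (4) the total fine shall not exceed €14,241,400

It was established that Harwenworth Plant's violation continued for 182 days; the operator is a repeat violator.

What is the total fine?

First 74 days: 74 × €19,980 = €1,478,520
Remaining days: (182 − 74) × €56,820 = €6,136,560
Per-day component: €1,478,520 + €6,136,560 = €7,615,080
Base plus per-day: €90,850 + €7,615,080 = €7,705,930
Enhancement: 60% of €7,705,930 = €4,623,558
Enhanced fine: €7,705,930 + €4,623,558 = €12,329,488
Cap at €14,241,400: €12,329,488 is within the cap, no reduction.

Civil penalty: €12,329,488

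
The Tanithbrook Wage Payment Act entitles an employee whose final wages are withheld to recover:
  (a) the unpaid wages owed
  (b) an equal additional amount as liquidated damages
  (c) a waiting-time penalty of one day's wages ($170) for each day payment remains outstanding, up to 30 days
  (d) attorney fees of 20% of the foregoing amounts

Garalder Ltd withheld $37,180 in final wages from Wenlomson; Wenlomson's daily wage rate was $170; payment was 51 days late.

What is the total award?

Total award: $95,352

Liquidated damages (equal amount): $37,180
Penalty days: min(51, 30) = 30
Waiting-time penalty: 30 × $170 = $5,100
Subtotal: $37,180 + $37,180 + $5,100 = $79,460
Attorney fees: 20% of $79,460 = $15,892
Total award: $79,460 + $15,892 = $95,352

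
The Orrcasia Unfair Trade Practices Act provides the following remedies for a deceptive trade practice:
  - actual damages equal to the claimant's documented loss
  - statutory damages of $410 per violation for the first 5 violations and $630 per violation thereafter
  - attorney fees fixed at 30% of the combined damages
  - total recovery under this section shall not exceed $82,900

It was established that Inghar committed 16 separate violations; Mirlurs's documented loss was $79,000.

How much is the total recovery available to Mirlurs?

$82,900

First 5 violations: 5 × $410 = $2,050
Remaining violations: (16 − 5) × $630 = $6,930
Statutory damages: $2,050 + $6,930 = $8,980
Combined damages: $79,000 + $8,980 = $87,980
Attorney fees: 30% of $87,980 = $26,394
Total before cap: $87,980 + $26,394 = $114,374
Cap at $82,900: $114,374 exceeds the cap → $82,900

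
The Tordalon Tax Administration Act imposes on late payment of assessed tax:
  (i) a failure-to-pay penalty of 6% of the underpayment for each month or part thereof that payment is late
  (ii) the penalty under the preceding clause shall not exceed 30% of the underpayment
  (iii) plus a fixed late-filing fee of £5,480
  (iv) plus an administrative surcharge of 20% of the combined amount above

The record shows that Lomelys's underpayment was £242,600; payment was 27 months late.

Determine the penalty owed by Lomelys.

£93,912

Accrued rate: 6% × 27 = 162%, capped at 30% → 30%
Failure-to-pay penalty: 30% of £242,600 = £72,780
Penalty before surcharge: £72,780 + £5,480 = £78,260
Administrative surcharge: 20% of £78,260 = £15,652
Total penalty: £78,260 + £15,652 = £93,912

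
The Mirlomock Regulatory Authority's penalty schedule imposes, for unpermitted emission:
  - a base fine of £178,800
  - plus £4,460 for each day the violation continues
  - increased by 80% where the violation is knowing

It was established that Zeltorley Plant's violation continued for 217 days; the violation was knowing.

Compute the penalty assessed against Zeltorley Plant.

Per-day component: 217 × £4,460 = £967,820
Base plus per-day: £178,800 + £967,820 = £1,146,620
Enhancement: 80% of £1,146,620 = £917,296
Enhanced fine: £1,146,620 + £917,296 = £2,063,916

£2,063,916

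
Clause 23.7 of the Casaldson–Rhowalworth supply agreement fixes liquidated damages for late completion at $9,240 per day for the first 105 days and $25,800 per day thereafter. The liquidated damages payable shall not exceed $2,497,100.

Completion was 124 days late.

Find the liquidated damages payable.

First 105 days: 105 × $9,240 = $970,200
Remaining days: (124 − 105) × $25,800 = $490,200
Accrued per-day damages: $970,200 + $490,200 = $1,460,400
Cap at $2,497,100: $1,460,400 is within the cap, no reduction.

$1,460,400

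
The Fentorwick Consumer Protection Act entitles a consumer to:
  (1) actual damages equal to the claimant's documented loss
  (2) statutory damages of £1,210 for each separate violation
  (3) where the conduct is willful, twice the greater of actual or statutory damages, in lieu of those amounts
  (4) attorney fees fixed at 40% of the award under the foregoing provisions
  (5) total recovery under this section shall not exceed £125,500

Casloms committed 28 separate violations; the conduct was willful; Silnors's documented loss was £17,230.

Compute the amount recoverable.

Statutory damages: 28 × £1,210 = £33,880
Greater of actual damages (£17,230) or statutory damages (£33,880): £33,880
Doubled: 2 × £33,880 = £67,760
Attorney fees: 40% of £67,760 = £27,104
Total before cap: £67,760 + £27,104 = £94,864
Cap at £125,500: £94,864 is within the cap, no reduction.

Total recovery: £94,864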